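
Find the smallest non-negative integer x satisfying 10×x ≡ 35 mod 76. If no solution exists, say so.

gcd(10, 76) = 2, and 2 does not divide 35.
So the congruence has no solution.

no solution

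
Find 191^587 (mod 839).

719

587 in binary is 1001001011, i.e. 587 = 512 + 64 + 8 + 2 + 1.
191^1 ≡ 191 (mod 839)
191^2 ≡ 191^2 = 36481 ≡ 404 (mod 839)
191^4 ≡ 404^2 = 163216 ≡ 450 (mod 839)
191^8 ≡ 450^2 = 202500 ≡ 301 (mod 839)
191^16 ≡ 301^2 = 90601 ≡ 828 (mod 839)
191^32 ≡ 828^2 = 685584 ≡ 121 (mod 839)
191^64 ≡ 121^2 = 14641 ≡ 378 (mod 839)
191^128 ≡ 378^2 = 142884 ≡ 254 (mod 839)
191^256 ≡ 254^2 = 64516 ≡ 752 (mod 839)
191^512 ≡ 752^2 = 565504 ≡ 18 (mod 839)
191^587 = 191^512 * 191^64 * 191^8 * 191^2 * 191^1 ≡ 18 * 378 * 301 * 404 * 191 (mod 839).
Accumulate the product:
18 * 378 = 6804 ≡ 92
92 * 301 = 27692 ≡ 5
5 * 404 = 2020 ≡ 342
342 * 191 = 65322 ≡ 719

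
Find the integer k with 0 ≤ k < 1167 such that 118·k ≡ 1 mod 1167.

By the extended Euclidean algorithm:
1167 = 9×118 + 105
118 = 1×105 + 13
105 = 8×13 + 1
13 = 13×1 + 0
gcd(118, 1167) = 1, so the inverse exists.
Back-substitute for 1:
1 = 1×105 − 8×13
  = −8×118 + 9×105
  = 9×1167 − 89×118
So 118⁻¹ ≡ −89 ≡ 1078 (mod 1167).

1078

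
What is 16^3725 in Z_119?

Using repeated squaring:
3725 in binary is 111010001101, i.e. 3725 = 2048 + 1024 + 512 + 128 + 8 + 4 + 1.
16^1 ≡ 16 (mod 119)
16^2 ≡ 16^2 = 256 ≡ 18 (mod 119)
16^4 ≡ 18^2 = 324 ≡ 86 (mod 119)
16^8 ≡ 86^2 = 7396 ≡ 18 (mod 119)
16^16 ≡ 18^2 = 324 ≡ 86 (mod 119)
16^32 ≡ 86^2 = 7396 ≡ 18 (mod 119)
16^64 ≡ 18^2 = 324 ≡ 86 (mod 119)
16^128 ≡ 86^2 = 7396 ≡ 18 (mod 119)
16^256 ≡ 18^2 = 324 ≡ 86 (mod 119)
16^512 ≡ 86^2 = 7396 ≡ 18 (mod 119)
16^1024 ≡ 18^2 = 324 ≡ 86 (mod 119)
16^2048 ≡ 86^2 = 7396 ≡ 18 (mod 119)
16^3725 = 16^2048 * 16^1024 * 16^512 * 16^128 * 16^8 * 16^4 * 16^1 ≡ 18 * 86 * 18 * 18 * 18 * 86 * 16 (mod 119).
Accumulate the product:
18 * 86 = 1548 ≡ 1
1 * 18 = 18
18 * 18 = 324 ≡ 86
86 * 18 = 1548 ≡ 1
1 * 86 = 86
86 * 16 = 1376 ≡ 67

67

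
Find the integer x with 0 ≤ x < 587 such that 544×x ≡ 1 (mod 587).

273

Apply the Euclidean algorithm and back-substitute:
587 = 1*544 + 43
544 = 12*43 + 28
43 = 1*28 + 15
28 = 1*15 + 13
15 = 1*13 + 2
13 = 6*2 + 1
2 = 2*1 + 0
gcd(544, 587) = 1, so the inverse exists.
Back-substitute for 1:
1 = 1*13 − 6*2
  = −6*15 + 7*13
  = 7*28 − 13*15
  = −13*43 + 20*28
  = 20*544 − 253*43
  = −253*587 + 273*544
So 544⁻¹ ≡ 273 (mod 587).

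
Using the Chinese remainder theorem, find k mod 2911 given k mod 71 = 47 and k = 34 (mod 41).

2248

71⁻¹ mod 41: 71×26 ≡ 1 (mod 41), so 71⁻¹ ≡ 26.
k = 47 + 71×((34 − 47)×26 mod 41) = 47 + 71×31 = 2248.
Check: 2248 mod 71 = 47, 2248 mod 41 = 34. ✓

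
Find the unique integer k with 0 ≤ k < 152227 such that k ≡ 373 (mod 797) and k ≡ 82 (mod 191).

797⁻¹ mod 191: 797*110 ≡ 1 (mod 191), so 797⁻¹ ≡ 110.
k = 373 + 797*((82 − 373)*110 mod 191) = 373 + 797*78 = 62539.
Check: 62539 mod 797 = 373, 62539 mod 191 = 82. ✓

62539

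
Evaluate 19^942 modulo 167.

Using repeated squaring:
942 in binary is 1110101110, i.e. 942 = 512 + 256 + 128 + 32 + 8 + 4 + 2.
19^1 ≡ 19 (mod 167)
19^2 ≡ 19^2 = 361 ≡ 27 (mod 167)
19^4 ≡ 27^2 = 729 ≡ 61 (mod 167)
19^8 ≡ 61^2 = 3721 ≡ 47 (mod 167)
19^16 ≡ 47^2 = 2209 ≡ 38 (mod 167)
19^32 ≡ 38^2 = 1444 ≡ 108 (mod 167)
19^64 ≡ 108^2 = 11664 ≡ 141 (mod 167)
19^128 ≡ 141^2 = 19881 ≡ 8 (mod 167)
19^256 ≡ 8^2 = 64 (mod 167)
19^512 ≡ 64^2 = 4096 ≡ 88 (mod 167)
19^942 = 19^512 * 19^256 * 19^128 * 19^32 * 19^8 * 19^4 * 19^2 ≡ 88 * 64 * 8 * 108 * 47 * 61 * 27 (mod 167).
Accumulate the product:
88 * 64 = 5632 ≡ 121
121 * 8 = 968 ≡ 133
133 * 108 = 14364 ≡ 2
2 * 47 = 94
94 * 61 = 5734 ≡ 56
56 * 27 = 1512 ≡ 9

9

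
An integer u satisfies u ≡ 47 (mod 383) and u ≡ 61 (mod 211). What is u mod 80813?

383⁻¹ mod 211: 383×119 ≡ 1 (mod 211), so 383⁻¹ ≡ 119.
u = 47 + 383×((61 − 47)×119 mod 211) = 47 + 383×189 = 72434.

72434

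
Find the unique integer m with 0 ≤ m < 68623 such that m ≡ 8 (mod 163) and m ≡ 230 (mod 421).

163⁻¹ mod 421: 163·31 ≡ 1 (mod 421), so 163⁻¹ ≡ 31.
m = 8 + 163·((230 − 8)·31 mod 421) = 8 + 163·146 = 23806.
Check: 23806 mod 163 = 8, 23806 mod 421 = 230. ✓

23806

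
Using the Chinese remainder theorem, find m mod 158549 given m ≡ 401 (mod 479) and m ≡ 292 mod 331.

80394

479⁻¹ mod 331: 479*208 ≡ 1 (mod 331), so 479⁻¹ ≡ 208.
m = 401 + 479*((292 − 401)*208 mod 331) = 401 + 479*167 = 80394.
Check: 80394 mod 479 = 401, 80394 mod 331 = 292. ✓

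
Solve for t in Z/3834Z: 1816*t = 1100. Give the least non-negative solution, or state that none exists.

1052

gcd(1816, 3834) = 2, and 2 | 1100, so solutions exist.
Divide through by 2: 908*t = 550 (mod 1917).
908⁻¹ ≡ 1898 (mod 1917).
t ≡ 1898*550 ≡ 1052 (mod 1917).
The smallest non-negative solution is t = 1052.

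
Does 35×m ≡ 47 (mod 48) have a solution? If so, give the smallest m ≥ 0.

37

gcd(35, 48) = 1, so a unique solution mod 48 exists.
35⁻¹ ≡ 11 (mod 48).
m ≡ 11×47 ≡ 37 (mod 48).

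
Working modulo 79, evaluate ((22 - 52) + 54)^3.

22 - 52 = -30 ≡ 49 (mod 79)
49 + 54 = 103 ≡ 24 (mod 79)
(24)^3 ≡ 78 (mod 79)

78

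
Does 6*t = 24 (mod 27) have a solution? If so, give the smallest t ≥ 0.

gcd(6, 27) = 3, and 3 | 24, so solutions exist.
Divide through by 3: 2*t ≡ 8 (mod 9).
2⁻¹ ≡ 5 (mod 9).
t ≡ 5*8 ≡ 4 (mod 9).
The smallest non-negative solution is t = 4.

4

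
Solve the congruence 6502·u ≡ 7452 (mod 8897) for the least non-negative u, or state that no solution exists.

gcd(6502, 8897) = 1, so a unique solution mod 8897 exists.
6502⁻¹ ≡ 1980 (mod 8897).
u ≡ 1980·7452 ≡ 3734 (mod 8897).

3734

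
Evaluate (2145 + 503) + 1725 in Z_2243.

2145 + 503 = 2648 ≡ 405 (mod 2243)
405 + 1725 = 2130

2130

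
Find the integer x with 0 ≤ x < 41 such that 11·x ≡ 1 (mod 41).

15

By the extended Euclidean algorithm:
41 = 3×11 + 8
11 = 1×8 + 3
8 = 2×3 + 2
3 = 1×2 + 1
2 = 2×1 + 0
gcd(11, 41) = 1, so the inverse exists.
Back-substitute for 1:
1 = 1×3 − 1×2
  = −1×8 + 3×3
  = 3×11 − 4×8
  = −4×41 + 15×11
So 11⁻¹ ≡ 15 (mod 41).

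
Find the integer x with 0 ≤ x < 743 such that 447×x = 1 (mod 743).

Run the extended Euclidean algorithm:
743 = 1×447 + 296
447 = 1×296 + 151
296 = 1×151 + 145
151 = 1×145 + 6
145 = 24×6 + 1
6 = 6×1 + 0
gcd(447, 743) = 1, so the inverse exists.
Bézout: 1 = 74×743 − 123×447.
So 447⁻¹ ≡ −123 ≡ 620 (mod 743).

620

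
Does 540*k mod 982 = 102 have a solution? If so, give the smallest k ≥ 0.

453

gcd(540, 982) = 2, and 2 | 102, so solutions exist.
Divide through by 2: 270*k = 51 (mod 491).
270⁻¹ ≡ 471 (mod 491).
k ≡ 471*51 ≡ 453 (mod 491).
The smallest non-negative solution is k = 453.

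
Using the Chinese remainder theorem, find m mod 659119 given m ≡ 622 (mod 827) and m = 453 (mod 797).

369464

827⁻¹ mod 797: 827×186 ≡ 1 (mod 797), so 827⁻¹ ≡ 186.
m = 622 + 827×((453 − 622)×186 mod 797) = 622 + 827×446 = 369464.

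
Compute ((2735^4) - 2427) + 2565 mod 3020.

2723

(2735)^4 ≡ 2585 (mod 3020)
2585 - 2427 = 158
158 + 2565 = 2723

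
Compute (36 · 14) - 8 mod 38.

2

36 · 14 = 504 ≡ 10 (mod 38)
10 - 8 = 2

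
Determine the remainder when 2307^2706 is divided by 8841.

3963

2706 in binary is 101010010010, i.e. 2706 = 2048 + 512 + 128 + 16 + 2.
2307^1 ≡ 2307 (mod 8841)
2307^2 ≡ 2307^2 = 5322249 ≡ 8808 (mod 8841)
2307^4 ≡ 8808^2 = 77580864 ≡ 1089 (mod 8841)
2307^8 ≡ 1089^2 = 1185921 ≡ 1227 (mod 8841)
2307^16 ≡ 1227^2 = 1505529 ≡ 2559 (mod 8841)
2307^32 ≡ 2559^2 = 6548481 ≡ 6141 (mod 8841)
2307^64 ≡ 6141^2 = 37711881 ≡ 5016 (mod 8841)
2307^128 ≡ 5016^2 = 25160256 ≡ 7611 (mod 8841)
2307^256 ≡ 7611^2 = 57927321 ≡ 1089 (mod 8841)
2307^512 ≡ 1089^2 = 1185921 ≡ 1227 (mod 8841)
2307^1024 ≡ 1227^2 = 1505529 ≡ 2559 (mod 8841)
2307^2048 ≡ 2559^2 = 6548481 ≡ 6141 (mod 8841)
2307^2706 = 2307^2048 · 2307^512 · 2307^128 · 2307^16 · 2307^2 ≡ 6141 · 1227 · 7611 · 2559 · 8808 (mod 8841).
Accumulate the product:
6141 · 1227 = 7535007 ≡ 2475
2475 · 7611 = 18837225 ≡ 5895
5895 · 2559 = 15085305 ≡ 2559
2559 · 8808 = 22539672 ≡ 3963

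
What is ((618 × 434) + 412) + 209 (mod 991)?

272

618 × 434 = 268212 ≡ 642 (mod 991)
642 + 412 = 1054 ≡ 63 (mod 991)
63 + 209 = 272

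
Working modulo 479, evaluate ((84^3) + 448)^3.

445

(84)^3 ≡ 181 (mod 479)
181 + 448 = 629 ≡ 150 (mod 479)
(150)^3 ≡ 445 (mod 479)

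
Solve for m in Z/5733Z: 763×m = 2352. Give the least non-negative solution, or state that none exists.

gcd(763, 5733) = 7, and 7 | 2352, so solutions exist.
Divide through by 7: 109×m mod 819 = 336.
109⁻¹ ≡ 541 (mod 819).
m ≡ 541×336 ≡ 777 (mod 819).
The smallest non-negative solution is m = 777.

777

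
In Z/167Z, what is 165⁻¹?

83

167 = 1*165 + 2
165 = 82*2 + 1
2 = 2*1 + 0
gcd(165, 167) = 1, so the inverse exists.
Back-substitute for 1:
1 = 1*165 − 82*2
  = −82*167 + 83*165
So 165⁻¹ ≡ 83 (mod 167).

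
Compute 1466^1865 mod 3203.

1483

Using repeated squaring:
1466^1 ≡ 1466 (mod 3203)
1466^2 ≡ 1466^2 = 2149156 ≡ 3146 (mod 3203)
1466^4 ≡ 3146^2 = 9897316 ≡ 46 (mod 3203)
1466^8 ≡ 46^2 = 2116 (mod 3203)
1466^16 ≡ 2116^2 = 4477456 ≡ 2865 (mod 3203)
1466^32 ≡ 2865^2 = 8208225 ≡ 2139 (mod 3203)
1466^64 ≡ 2139^2 = 4575321 ≡ 1437 (mod 3203)
1466^128 ≡ 1437^2 = 2064969 ≡ 2237 (mod 3203)
1466^256 ≡ 2237^2 = 5004169 ≡ 1083 (mod 3203)
1466^512 ≡ 1083^2 = 1172889 ≡ 591 (mod 3203)
1466^1024 ≡ 591^2 = 349281 ≡ 154 (mod 3203)
1466^1865 = 1466^1024 * 1466^512 * 1466^256 * 1466^64 * 1466^8 * 1466^1 ≡ 154 * 591 * 1083 * 1437 * 2116 * 1466 (mod 3203).
Accumulate the product:
154 * 591 = 91014 ≡ 1330
1330 * 1083 = 1440390 ≡ 2243
2243 * 1437 = 3223191 ≡ 973
973 * 2116 = 2058868 ≡ 2542
2542 * 1466 = 3726572 ≡ 1483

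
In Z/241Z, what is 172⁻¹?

By the extended Euclidean algorithm:
241 = 1×172 + 69
172 = 2×69 + 34
69 = 2×34 + 1
34 = 34×1 + 0
gcd(172, 241) = 1, so the inverse exists.
Back-substitute for 1:
1 = 1×69 − 2×34
  = −2×172 + 5×69
  = 5×241 − 7×172
So 172⁻¹ ≡ −7 ≡ 234 (mod 241).

234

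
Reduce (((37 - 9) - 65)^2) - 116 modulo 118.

37 - 9 = 28
28 - 65 = -37 ≡ 81 (mod 118)
(81)^2 ≡ 71 (mod 118)
71 - 116 = -45 ≡ 73 (mod 118)

73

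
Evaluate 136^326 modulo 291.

238

By square-and-multiply:
326 in binary is 101000110, i.e. 326 = 256 + 64 + 4 + 2.
136^1 ≡ 136 (mod 291)
136^2 ≡ 136^2 = 18496 ≡ 163 (mod 291)
136^4 ≡ 163^2 = 26569 ≡ 88 (mod 291)
136^8 ≡ 88^2 = 7744 ≡ 178 (mod 291)
136^16 ≡ 178^2 = 31684 ≡ 256 (mod 291)
136^32 ≡ 256^2 = 65536 ≡ 61 (mod 291)
136^64 ≡ 61^2 = 3721 ≡ 229 (mod 291)
136^128 ≡ 229^2 = 52441 ≡ 61 (mod 291)
136^256 ≡ 61^2 = 3721 ≡ 229 (mod 291)
136^326 = 136^256 × 136^64 × 136^4 × 136^2 ≡ 229 × 229 × 88 × 163 (mod 291).
Accumulate the product:
229 × 229 = 52441 ≡ 61
61 × 88 = 5368 ≡ 130
130 × 163 = 21190 ≡ 238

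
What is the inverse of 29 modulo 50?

19

Run the extended Euclidean algorithm:
50 = 1×29 + 21
29 = 1×21 + 8
21 = 2×8 + 5
8 = 1×5 + 3
5 = 1×3 + 2
3 = 1×2 + 1
2 = 2×1 + 0
gcd(29, 50) = 1, so the inverse exists.
Bézout: 1 = −11×50 + 19×29.
So 29⁻¹ ≡ 19 (mod 50).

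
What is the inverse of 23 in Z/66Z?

23

66 = 2*23 + 20
23 = 1*20 + 3
20 = 6*3 + 2
3 = 1*2 + 1
2 = 2*1 + 0
gcd(23, 66) = 1, so the inverse exists.
Bézout: 1 = −8*66 + 23*23.
So 23⁻¹ ≡ 23 (mod 66).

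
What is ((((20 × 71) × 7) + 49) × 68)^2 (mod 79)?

21

20 × 71 = 1420 ≡ 77 (mod 79)
77 × 7 = 539 ≡ 65 (mod 79)
65 + 49 = 114 ≡ 35 (mod 79)
35 × 68 = 2380 ≡ 10 (mod 79)
(10)^2 ≡ 21 (mod 79)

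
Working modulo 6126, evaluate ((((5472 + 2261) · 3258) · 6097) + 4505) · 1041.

3909

5472 + 2261 = 7733 ≡ 1607 (mod 6126)
1607 · 3258 = 5235606 ≡ 4002 (mod 6126)
4002 · 6097 = 24400194 ≡ 336 (mod 6126)
336 + 4505 = 4841
4841 · 1041 = 5039481 ≡ 3909 (mod 6126)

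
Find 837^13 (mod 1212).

369

Using repeated squaring:
837^1 ≡ 837 (mod 1212)
837^2 ≡ 837^2 = 700569 ≡ 33 (mod 1212)
837^4 ≡ 33^2 = 1089 (mod 1212)
837^8 ≡ 1089^2 = 1185921 ≡ 585 (mod 1212)
837^13 = 837^8 · 837^4 · 837^1 ≡ 585 · 1089 · 837 (mod 1212).
Accumulate the product:
585 · 1089 = 637065 ≡ 765
765 · 837 = 640305 ≡ 369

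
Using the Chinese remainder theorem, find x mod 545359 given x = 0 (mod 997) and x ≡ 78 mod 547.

516446

997⁻¹ mod 547: 997·203 ≡ 1 (mod 547), so 997⁻¹ ≡ 203.
x = 0 + 997·((78 − 0)·203 mod 547) = 0 + 997·518 = 516446.
Check: 516446 mod 997 = 0, 516446 mod 547 = 78. ✓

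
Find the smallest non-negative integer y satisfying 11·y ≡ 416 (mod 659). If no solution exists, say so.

gcd(11, 659) = 1, so a unique solution mod 659 exists.
11⁻¹ ≡ 60 (mod 659).
y ≡ 60·416 ≡ 577 (mod 659).

577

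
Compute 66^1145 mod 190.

176

Compute successive squares:
1145 in binary is 10001111001, i.e. 1145 = 1024 + 64 + 32 + 16 + 8 + 1.
66^1 ≡ 66 (mod 190)
66^2 ≡ 66^2 = 4356 ≡ 176 (mod 190)
66^4 ≡ 176^2 = 30976 ≡ 6 (mod 190)
66^8 ≡ 6^2 = 36 (mod 190)
66^16 ≡ 36^2 = 1296 ≡ 156 (mod 190)
66^32 ≡ 156^2 = 24336 ≡ 16 (mod 190)
66^64 ≡ 16^2 = 256 ≡ 66 (mod 190)
66^128 ≡ 66^2 = 4356 ≡ 176 (mod 190)
66^256 ≡ 176^2 = 30976 ≡ 6 (mod 190)
66^512 ≡ 6^2 = 36 (mod 190)
66^1024 ≡ 36^2 = 1296 ≡ 156 (mod 190)
66^1145 = 66^1024 * 66^64 * 66^32 * 66^16 * 66^8 * 66^1 ≡ 156 * 66 * 16 * 156 * 36 * 66 (mod 190).
Accumulate the product:
156 * 66 = 10296 ≡ 36
36 * 16 = 576 ≡ 6
6 * 156 = 936 ≡ 176
176 * 36 = 6336 ≡ 66
66 * 66 = 4356 ≡ 176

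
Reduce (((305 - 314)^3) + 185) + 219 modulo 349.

24

305 - 314 = -9 ≡ 340 (mod 349)
(340)^3 ≡ 318 (mod 349)
318 + 185 = 503 ≡ 154 (mod 349)
154 + 219 = 373 ≡ 24 (mod 349)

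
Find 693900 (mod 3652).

20

693900 = 190*3652 + 20, so 693900 ≡ 20 (mod 3652).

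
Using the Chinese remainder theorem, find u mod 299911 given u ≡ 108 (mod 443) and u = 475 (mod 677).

443⁻¹ mod 677: 443×379 ≡ 1 (mod 677), so 443⁻¹ ≡ 379.
u = 108 + 443×((475 − 108)×379 mod 677) = 108 + 443×308 = 136552.

136552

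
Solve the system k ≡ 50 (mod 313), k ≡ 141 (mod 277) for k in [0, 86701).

313⁻¹ mod 277: 313*177 ≡ 1 (mod 277), so 313⁻¹ ≡ 177.
k = 50 + 313*((141 − 50)*177 mod 277) = 50 + 313*41 = 12883.
Check: 12883 mod 313 = 50, 12883 mod 277 = 141. ✓

12883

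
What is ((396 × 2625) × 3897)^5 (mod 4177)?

396 × 2625 = 1039500 ≡ 3604 (mod 4177)
3604 × 3897 = 14044788 ≡ 1714 (mod 4177)
(1714)^5 ≡ 530 (mod 4177)

530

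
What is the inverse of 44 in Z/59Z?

59 = 1×44 + 15
44 = 2×15 + 14
15 = 1×14 + 1
14 = 14×1 + 0
gcd(44, 59) = 1, so the inverse exists.
Bézout: 1 = 3×59 − 4×44.
So 44⁻¹ ≡ −4 ≡ 55 (mod 59).

55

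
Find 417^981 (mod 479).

417^1 ≡ 417 (mod 479)
417^2 ≡ 417^2 = 173889 ≡ 12 (mod 479)
417^4 ≡ 12^2 = 144 (mod 479)
417^8 ≡ 144^2 = 20736 ≡ 139 (mod 479)
417^16 ≡ 139^2 = 19321 ≡ 161 (mod 479)
417^32 ≡ 161^2 = 25921 ≡ 55 (mod 479)
417^64 ≡ 55^2 = 3025 ≡ 151 (mod 479)
417^128 ≡ 151^2 = 22801 ≡ 288 (mod 479)
417^256 ≡ 288^2 = 82944 ≡ 77 (mod 479)
417^512 ≡ 77^2 = 5929 ≡ 181 (mod 479)
417^981 = 417^512 · 417^256 · 417^128 · 417^64 · 417^16 · 417^4 · 417^1 ≡ 181 · 77 · 288 · 151 · 161 · 144 · 417 (mod 479).
Accumulate the product:
181 · 77 = 13937 ≡ 46
46 · 288 = 13248 ≡ 315
315 · 151 = 47565 ≡ 144
144 · 161 = 23184 ≡ 192
192 · 144 = 27648 ≡ 345
345 · 417 = 143865 ≡ 165

165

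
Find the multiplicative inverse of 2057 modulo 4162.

3555

By the extended Euclidean algorithm:
4162 = 2*2057 + 48
2057 = 42*48 + 41
48 = 1*41 + 7
41 = 5*7 + 6
7 = 1*6 + 1
6 = 6*1 + 0
gcd(2057, 4162) = 1, so the inverse exists.
Back-substitute for 1:
1 = 1*7 − 1*6
  = −1*41 + 6*7
  = 6*48 − 7*41
  = −7*2057 + 300*48
  = 300*4162 − 607*2057
So 2057⁻¹ ≡ −607 ≡ 3555 (mod 4162).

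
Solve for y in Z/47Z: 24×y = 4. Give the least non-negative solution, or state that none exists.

gcd(24, 47) = 1, so a unique solution mod 47 exists.
24⁻¹ ≡ 2 (mod 47).
y ≡ 2×4 ≡ 8 (mod 47).

8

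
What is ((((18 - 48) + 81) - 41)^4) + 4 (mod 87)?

86

18 - 48 = -30 ≡ 57 (mod 87)
57 + 81 = 138 ≡ 51 (mod 87)
51 - 41 = 10
(10)^4 ≡ 82 (mod 87)
82 + 4 = 86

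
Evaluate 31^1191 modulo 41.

31

By square-and-multiply:
1191 in binary is 10010100111, i.e. 1191 = 1024 + 128 + 32 + 4 + 2 + 1.
31^1 ≡ 31 (mod 41)
31^2 ≡ 31^2 = 961 ≡ 18 (mod 41)
31^4 ≡ 18^2 = 324 ≡ 37 (mod 41)
31^8 ≡ 37^2 = 1369 ≡ 16 (mod 41)
31^16 ≡ 16^2 = 256 ≡ 10 (mod 41)
31^32 ≡ 10^2 = 100 ≡ 18 (mod 41)
31^64 ≡ 18^2 = 324 ≡ 37 (mod 41)
31^128 ≡ 37^2 = 1369 ≡ 16 (mod 41)
31^256 ≡ 16^2 = 256 ≡ 10 (mod 41)
31^512 ≡ 10^2 = 100 ≡ 18 (mod 41)
31^1024 ≡ 18^2 = 324 ≡ 37 (mod 41)
31^1191 = 31^1024 · 31^128 · 31^32 · 31^4 · 31^2 · 31^1 ≡ 37 · 16 · 18 · 37 · 18 · 31 (mod 41).
Accumulate the product:
37 · 16 = 592 ≡ 18
18 · 18 = 324 ≡ 37
37 · 37 = 1369 ≡ 16
16 · 18 = 288 ≡ 1
1 · 31 = 31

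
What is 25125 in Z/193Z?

35

25125 = 130·193 + 35, so 25125 ≡ 35 (mod 193).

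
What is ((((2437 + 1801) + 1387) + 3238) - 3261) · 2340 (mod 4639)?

2437 + 1801 = 4238
4238 + 1387 = 5625 ≡ 986 (mod 4639)
986 + 3238 = 4224
4224 - 3261 = 963
963 · 2340 = 2253420 ≡ 3505 (mod 4639)

3505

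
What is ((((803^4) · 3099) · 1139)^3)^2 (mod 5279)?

(803)^4 ≡ 3193 (mod 5279)
3193 · 3099 = 9895107 ≡ 2261 (mod 5279)
2261 · 1139 = 2575279 ≡ 4406 (mod 5279)
(4406)^3 ≡ 148 (mod 5279)
(148)^2 ≡ 788 (mod 5279)

788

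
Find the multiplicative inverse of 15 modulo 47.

Apply the Euclidean algorithm and back-substitute:
47 = 3×15 + 2
15 = 7×2 + 1
2 = 2×1 + 0
gcd(15, 47) = 1, so the inverse exists.
Back-substitute for 1:
1 = 1×15 − 7×2
  = −7×47 + 22×15
So 15⁻¹ ≡ 22 (mod 47).

22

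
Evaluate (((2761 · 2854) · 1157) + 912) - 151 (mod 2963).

2676

2761 · 2854 = 7879894 ≡ 1277 (mod 2963)
1277 · 1157 = 1477489 ≡ 1915 (mod 2963)
1915 + 912 = 2827
2827 - 151 = 2676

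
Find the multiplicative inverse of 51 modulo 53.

By the extended Euclidean algorithm:
53 = 1*51 + 2
51 = 25*2 + 1
2 = 2*1 + 0
gcd(51, 53) = 1, so the inverse exists.
Back-substitute for 1:
1 = 1*51 − 25*2
  = −25*53 + 26*51
So 51⁻¹ ≡ 26 (mod 53).

26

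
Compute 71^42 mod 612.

Using repeated squaring:
71^1 ≡ 71 (mod 612)
71^2 ≡ 71^2 = 5041 ≡ 145 (mod 612)
71^4 ≡ 145^2 = 21025 ≡ 217 (mod 612)
71^8 ≡ 217^2 = 47089 ≡ 577 (mod 612)
71^16 ≡ 577^2 = 332929 ≡ 1 (mod 612)
71^32 ≡ 1^2 = 1 (mod 612)
71^42 = 71^32 * 71^8 * 71^2 ≡ 1 * 577 * 145 (mod 612).
Accumulate the product:
1 * 577 = 577
577 * 145 = 83665 ≡ 433

433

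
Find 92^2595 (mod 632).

Compute successive squares:
2595 in binary is 101000100011, i.e. 2595 = 2048 + 512 + 32 + 2 + 1.
92^1 ≡ 92 (mod 632)
92^2 ≡ 92^2 = 8464 ≡ 248 (mod 632)
92^4 ≡ 248^2 = 61504 ≡ 200 (mod 632)
92^8 ≡ 200^2 = 40000 ≡ 184 (mod 632)
92^16 ≡ 184^2 = 33856 ≡ 360 (mod 632)
92^32 ≡ 360^2 = 129600 ≡ 40 (mod 632)
92^64 ≡ 40^2 = 1600 ≡ 336 (mod 632)
92^128 ≡ 336^2 = 112896 ≡ 400 (mod 632)
92^256 ≡ 400^2 = 160000 ≡ 104 (mod 632)
92^512 ≡ 104^2 = 10816 ≡ 72 (mod 632)
92^1024 ≡ 72^2 = 5184 ≡ 128 (mod 632)
92^2048 ≡ 128^2 = 16384 ≡ 584 (mod 632)
92^2595 = 92^2048 × 92^512 × 92^32 × 92^2 × 92^1 ≡ 584 × 72 × 40 × 248 × 92 (mod 632).
Accumulate the product:
584 × 72 = 42048 ≡ 336
336 × 40 = 13440 ≡ 168
168 × 248 = 41664 ≡ 584
584 × 92 = 53728 ≡ 8

8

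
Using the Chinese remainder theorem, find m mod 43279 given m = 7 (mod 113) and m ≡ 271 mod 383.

113⁻¹ mod 383: 113·322 ≡ 1 (mod 383), so 113⁻¹ ≡ 322.
m = 7 + 113·((271 − 7)·322 mod 383) = 7 + 113·365 = 41252.

41252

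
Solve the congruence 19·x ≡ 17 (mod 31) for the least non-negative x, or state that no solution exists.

gcd(19, 31) = 1, so a unique solution mod 31 exists.
19⁻¹ ≡ 18 (mod 31).
x ≡ 18·17 ≡ 27 (mod 31).

27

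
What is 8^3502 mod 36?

28

Using repeated squaring:
3502 in binary is 110110101110, i.e. 3502 = 2048 + 1024 + 256 + 128 + 32 + 8 + 4 + 2.
8^1 ≡ 8 (mod 36)
8^2 ≡ 8^2 = 64 ≡ 28 (mod 36)
8^4 ≡ 28^2 = 784 ≡ 28 (mod 36)
8^8 ≡ 28^2 = 784 ≡ 28 (mod 36)
8^16 ≡ 28^2 = 784 ≡ 28 (mod 36)
8^32 ≡ 28^2 = 784 ≡ 28 (mod 36)
8^64 ≡ 28^2 = 784 ≡ 28 (mod 36)
8^128 ≡ 28^2 = 784 ≡ 28 (mod 36)
8^256 ≡ 28^2 = 784 ≡ 28 (mod 36)
8^512 ≡ 28^2 = 784 ≡ 28 (mod 36)
8^1024 ≡ 28^2 = 784 ≡ 28 (mod 36)
8^2048 ≡ 28^2 = 784 ≡ 28 (mod 36)
8^3502 = 8^2048 * 8^1024 * 8^256 * 8^128 * 8^32 * 8^8 * 8^4 * 8^2 ≡ 28 * 28 * 28 * 28 * 28 * 28 * 28 * 28 (mod 36).
Accumulate the product:
28 * 28 = 784 ≡ 28
28 * 28 = 784 ≡ 28
28 * 28 = 784 ≡ 28
28 * 28 = 784 ≡ 28
28 * 28 = 784 ≡ 28
28 * 28 = 784 ≡ 28
28 * 28 = 784 ≡ 28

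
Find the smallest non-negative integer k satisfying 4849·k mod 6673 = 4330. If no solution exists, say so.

6356

gcd(4849, 6673) = 1, so a unique solution mod 6673 exists.
4849⁻¹ ≡ 4745 (mod 6673).
k ≡ 4745·4330 ≡ 6356 (mod 6673).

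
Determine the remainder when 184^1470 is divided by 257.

34

1470 in binary is 10110111110, i.e. 1470 = 1024 + 256 + 128 + 32 + 16 + 8 + 4 + 2.
184^1 ≡ 184 (mod 257)
184^2 ≡ 184^2 = 33856 ≡ 189 (mod 257)
184^4 ≡ 189^2 = 35721 ≡ 255 (mod 257)
184^8 ≡ 255^2 = 65025 ≡ 4 (mod 257)
184^16 ≡ 4^2 = 16 (mod 257)
184^32 ≡ 16^2 = 256 (mod 257)
184^64 ≡ 256^2 = 65536 ≡ 1 (mod 257)
184^128 ≡ 1^2 = 1 (mod 257)
184^256 ≡ 1^2 = 1 (mod 257)
184^512 ≡ 1^2 = 1 (mod 257)
184^1024 ≡ 1^2 = 1 (mod 257)
184^1470 = 184^1024 · 184^256 · 184^128 · 184^32 · 184^16 · 184^8 · 184^4 · 184^2 ≡ 1 · 1 · 1 · 256 · 16 · 4 · 255 · 189 (mod 257).
Accumulate the product:
1 · 1 = 1
1 · 1 = 1
1 · 256 = 256
256 · 16 = 4096 ≡ 241
241 · 4 = 964 ≡ 193
193 · 255 = 49215 ≡ 128
128 · 189 = 24192 ≡ 34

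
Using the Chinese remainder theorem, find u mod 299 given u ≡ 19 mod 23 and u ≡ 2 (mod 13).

249

23⁻¹ mod 13: 23*4 ≡ 1 (mod 13), so 23⁻¹ ≡ 4.
u = 19 + 23*((2 − 19)*4 mod 13) = 19 + 23*10 = 249.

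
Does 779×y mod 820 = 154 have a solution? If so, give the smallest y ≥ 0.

gcd(779, 820) = 41, and 41 does not divide 154.
So the congruence has no solution.

no solution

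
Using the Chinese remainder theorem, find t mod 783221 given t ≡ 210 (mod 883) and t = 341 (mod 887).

167097

883⁻¹ mod 887: 883×665 ≡ 1 (mod 887), so 883⁻¹ ≡ 665.
t = 210 + 883×((341 − 210)×665 mod 887) = 210 + 883×189 = 167097.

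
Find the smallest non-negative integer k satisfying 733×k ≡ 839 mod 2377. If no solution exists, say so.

293

gcd(733, 2377) = 1, so a unique solution mod 2377 exists.
733⁻¹ ≡ 227 (mod 2377).
k ≡ 227×839 ≡ 293 (mod 2377).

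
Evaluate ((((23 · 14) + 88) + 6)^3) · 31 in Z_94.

23 · 14 = 322 ≡ 40 (mod 94)
40 + 88 = 128 ≡ 34 (mod 94)
34 + 6 = 40
(40)^3 ≡ 80 (mod 94)
80 · 31 = 2480 ≡ 36 (mod 94)

36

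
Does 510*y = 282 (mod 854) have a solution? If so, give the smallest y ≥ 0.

96

gcd(510, 854) = 2, and 2 | 282, so solutions exist.
Divide through by 2: 255*y ≡ 141 (mod 427).
255⁻¹ ≡ 355 (mod 427).
y ≡ 355*141 ≡ 96 (mod 427).
The smallest non-negative solution is y = 96.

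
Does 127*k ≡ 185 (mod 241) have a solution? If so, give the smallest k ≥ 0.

47

gcd(127, 241) = 1, so a unique solution mod 241 exists.
127⁻¹ ≡ 167 (mod 241).
k ≡ 167*185 ≡ 47 (mod 241).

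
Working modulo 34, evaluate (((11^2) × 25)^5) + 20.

(11)^2 ≡ 19 (mod 34)
19 × 25 = 475 ≡ 33 (mod 34)
(33)^5 ≡ 33 (mod 34)
33 + 20 = 53 ≡ 19 (mod 34)

19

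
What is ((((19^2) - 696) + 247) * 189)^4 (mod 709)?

(19)^2 ≡ 361 (mod 709)
361 - 696 = -335 ≡ 374 (mod 709)
374 + 247 = 621
621 * 189 = 117369 ≡ 384 (mod 709)
(384)^4 ≡ 256 (mod 709)

256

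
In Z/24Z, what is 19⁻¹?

Apply the Euclidean algorithm and back-substitute:
24 = 1×19 + 5
19 = 3×5 + 4
5 = 1×4 + 1
4 = 4×1 + 0
gcd(19, 24) = 1, so the inverse exists.
Back-substitute for 1:
1 = 1×5 − 1×4
  = −1×19 + 4×5
  = 4×24 − 5×19
So 19⁻¹ ≡ −5 ≡ 19 (mod 24).

19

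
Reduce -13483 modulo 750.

-13483 = -18×750 + 17, so -13483 ≡ 17 (mod 750).

17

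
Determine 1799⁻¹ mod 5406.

Apply the Euclidean algorithm and back-substitute:
5406 = 3×1799 + 9
1799 = 199×9 + 8
9 = 1×8 + 1
8 = 8×1 + 0
gcd(1799, 5406) = 1, so the inverse exists.
Back-substitute for 1:
1 = 1×9 − 1×8
  = −1×1799 + 200×9
  = 200×5406 − 601×1799
So 1799⁻¹ ≡ −601 ≡ 4805 (mod 5406).

4805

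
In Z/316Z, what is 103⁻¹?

316 = 3*103 + 7
103 = 14*7 + 5
7 = 1*5 + 2
5 = 2*2 + 1
2 = 2*1 + 0
gcd(103, 316) = 1, so the inverse exists.
Back-substitute for 1:
1 = 1*5 − 2*2
  = −2*7 + 3*5
  = 3*103 − 44*7
  = −44*316 + 135*103
So 103⁻¹ ≡ 135 (mod 316).

135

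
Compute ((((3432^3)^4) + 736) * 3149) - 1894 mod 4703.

1935

(3432)^3 ≡ 823 (mod 4703)
(823)^4 ≡ 3 (mod 4703)
3 + 736 = 739
739 * 3149 = 2327111 ≡ 3829 (mod 4703)
3829 - 1894 = 1935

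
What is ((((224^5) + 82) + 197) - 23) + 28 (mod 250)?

158

(224)^5 ≡ 124 (mod 250)
124 + 82 = 206
206 + 197 = 403 ≡ 153 (mod 250)
153 - 23 = 130
130 + 28 = 158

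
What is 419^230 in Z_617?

134

Using repeated squaring:
230 in binary is 11100110, i.e. 230 = 128 + 64 + 32 + 4 + 2.
419^1 ≡ 419 (mod 617)
419^2 ≡ 419^2 = 175561 ≡ 333 (mod 617)
419^4 ≡ 333^2 = 110889 ≡ 446 (mod 617)
419^8 ≡ 446^2 = 198916 ≡ 242 (mod 617)
419^16 ≡ 242^2 = 58564 ≡ 566 (mod 617)
419^32 ≡ 566^2 = 320356 ≡ 133 (mod 617)
419^64 ≡ 133^2 = 17689 ≡ 413 (mod 617)
419^128 ≡ 413^2 = 170569 ≡ 277 (mod 617)
419^230 = 419^128 · 419^64 · 419^32 · 419^4 · 419^2 ≡ 277 · 413 · 133 · 446 · 333 (mod 617).
Accumulate the product:
277 · 413 = 114401 ≡ 256
256 · 133 = 34048 ≡ 113
113 · 446 = 50398 ≡ 421
421 · 333 = 140193 ≡ 134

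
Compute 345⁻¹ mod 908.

Run the extended Euclidean algorithm:
908 = 2·345 + 218
345 = 1·218 + 127
218 = 1·127 + 91
127 = 1·91 + 36
91 = 2·36 + 19
36 = 1·19 + 17
19 = 1·17 + 2
17 = 8·2 + 1
2 = 2·1 + 0
gcd(345, 908) = 1, so the inverse exists.
Bézout: 1 = −163·908 + 429·345.
So 345⁻¹ ≡ 429 (mod 908).

429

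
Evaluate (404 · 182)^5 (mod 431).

321

404 · 182 = 73528 ≡ 258 (mod 431)
(258)^5 ≡ 321 (mod 431)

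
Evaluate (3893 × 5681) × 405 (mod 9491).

3893 × 5681 = 22116133 ≡ 2103 (mod 9491)
2103 × 405 = 851715 ≡ 7016 (mod 9491)

7016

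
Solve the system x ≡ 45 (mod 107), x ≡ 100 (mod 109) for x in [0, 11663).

2934

107⁻¹ mod 109: 107×54 ≡ 1 (mod 109), so 107⁻¹ ≡ 54.
x = 45 + 107×((100 − 45)×54 mod 109) = 45 + 107×27 = 2934.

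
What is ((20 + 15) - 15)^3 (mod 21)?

20

20 + 15 = 35 ≡ 14 (mod 21)
14 - 15 = -1 ≡ 20 (mod 21)
(20)^3 ≡ 20 (mod 21)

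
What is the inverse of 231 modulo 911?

911 = 3*231 + 218
231 = 1*218 + 13
218 = 16*13 + 10
13 = 1*10 + 3
10 = 3*3 + 1
3 = 3*1 + 0
gcd(231, 911) = 1, so the inverse exists.
Back-substitute for 1:
1 = 1*10 − 3*3
  = −3*13 + 4*10
  = 4*218 − 67*13
  = −67*231 + 71*218
  = 71*911 − 280*231
So 231⁻¹ ≡ −280 ≡ 631 (mod 911).

631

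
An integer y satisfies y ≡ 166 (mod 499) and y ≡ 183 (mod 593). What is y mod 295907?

499⁻¹ mod 593: 499*82 ≡ 1 (mod 593), so 499⁻¹ ≡ 82.
y = 166 + 499*((183 − 166)*82 mod 593) = 166 + 499*208 = 103958.
Check: 103958 mod 499 = 166, 103958 mod 593 = 183. ✓

103958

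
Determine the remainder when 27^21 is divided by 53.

Compute successive squares:
21 in binary is 10101, i.e. 21 = 16 + 4 + 1.
27^1 ≡ 27 (mod 53)
27^2 ≡ 27^2 = 729 ≡ 40 (mod 53)
27^4 ≡ 40^2 = 1600 ≡ 10 (mod 53)
27^8 ≡ 10^2 = 100 ≡ 47 (mod 53)
27^16 ≡ 47^2 = 2209 ≡ 36 (mod 53)
27^21 = 27^16 · 27^4 · 27^1 ≡ 36 · 10 · 27 (mod 53).
Accumulate the product:
36 · 10 = 360 ≡ 42
42 · 27 = 1134 ≡ 21

21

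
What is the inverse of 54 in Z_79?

60

Apply the Euclidean algorithm and back-substitute:
79 = 1×54 + 25
54 = 2×25 + 4
25 = 6×4 + 1
4 = 4×1 + 0
gcd(54, 79) = 1, so the inverse exists.
Back-substitute for 1:
1 = 1×25 − 6×4
  = −6×54 + 13×25
  = 13×79 − 19×54
So 54⁻¹ ≡ −19 ≡ 60 (mod 79).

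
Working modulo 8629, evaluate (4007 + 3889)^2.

4007 + 3889 = 7896
(7896)^2 ≡ 2291 (mod 8629)

2291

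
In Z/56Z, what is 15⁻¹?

56 = 3×15 + 11
15 = 1×11 + 4
11 = 2×4 + 3
4 = 1×3 + 1
3 = 3×1 + 0
gcd(15, 56) = 1, so the inverse exists.
Back-substitute for 1:
1 = 1×4 − 1×3
  = −1×11 + 3×4
  = 3×15 − 4×11
  = −4×56 + 15×15
So 15⁻¹ ≡ 15 (mod 56).

15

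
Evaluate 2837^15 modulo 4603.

4237

By square-and-multiply:
15 in binary is 1111, i.e. 15 = 8 + 4 + 2 + 1.
2837^1 ≡ 2837 (mod 4603)
2837^2 ≡ 2837^2 = 8048569 ≡ 2525 (mod 4603)
2837^4 ≡ 2525^2 = 6375625 ≡ 470 (mod 4603)
2837^8 ≡ 470^2 = 220900 ≡ 4559 (mod 4603)
2837^15 = 2837^8 * 2837^4 * 2837^2 * 2837^1 ≡ 4559 * 470 * 2525 * 2837 (mod 4603).
Accumulate the product:
4559 * 470 = 2142730 ≡ 2335
2335 * 2525 = 5895875 ≡ 4035
4035 * 2837 = 11447295 ≡ 4237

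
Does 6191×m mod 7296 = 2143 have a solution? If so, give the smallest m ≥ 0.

5201

gcd(6191, 7296) = 1, so a unique solution mod 7296 exists.
6191⁻¹ ≡ 3407 (mod 7296).
m ≡ 3407×2143 ≡ 5201 (mod 7296).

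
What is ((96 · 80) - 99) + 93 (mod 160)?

96 · 80 = 7680 ≡ 0 (mod 160)
0 - 99 = -99 ≡ 61 (mod 160)
61 + 93 = 154

154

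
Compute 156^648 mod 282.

Using repeated squaring:
648 in binary is 1010001000, i.e. 648 = 512 + 128 + 8.
156^1 ≡ 156 (mod 282)
156^2 ≡ 156^2 = 24336 ≡ 84 (mod 282)
156^4 ≡ 84^2 = 7056 ≡ 6 (mod 282)
156^8 ≡ 6^2 = 36 (mod 282)
156^16 ≡ 36^2 = 1296 ≡ 168 (mod 282)
156^32 ≡ 168^2 = 28224 ≡ 24 (mod 282)
156^64 ≡ 24^2 = 576 ≡ 12 (mod 282)
156^128 ≡ 12^2 = 144 (mod 282)
156^256 ≡ 144^2 = 20736 ≡ 150 (mod 282)
156^512 ≡ 150^2 = 22500 ≡ 222 (mod 282)
156^648 = 156^512 · 156^128 · 156^8 ≡ 222 · 144 · 36 (mod 282).
Accumulate the product:
222 · 144 = 31968 ≡ 102
102 · 36 = 3672 ≡ 6

6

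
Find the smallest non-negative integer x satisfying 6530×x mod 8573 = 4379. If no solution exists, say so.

gcd(6530, 8573) = 1, so a unique solution mod 8573 exists.
6530⁻¹ ≡ 6542 (mod 8573).
x ≡ 6542×4379 ≡ 5025 (mod 8573).

5025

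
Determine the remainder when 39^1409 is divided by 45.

Compute successive squares:
1409 in binary is 10110000001, i.e. 1409 = 1024 + 256 + 128 + 1.
39^1 ≡ 39 (mod 45)
39^2 ≡ 39^2 = 1521 ≡ 36 (mod 45)
39^4 ≡ 36^2 = 1296 ≡ 36 (mod 45)
39^8 ≡ 36^2 = 1296 ≡ 36 (mod 45)
39^16 ≡ 36^2 = 1296 ≡ 36 (mod 45)
39^32 ≡ 36^2 = 1296 ≡ 36 (mod 45)
39^64 ≡ 36^2 = 1296 ≡ 36 (mod 45)
39^128 ≡ 36^2 = 1296 ≡ 36 (mod 45)
39^256 ≡ 36^2 = 1296 ≡ 36 (mod 45)
39^512 ≡ 36^2 = 1296 ≡ 36 (mod 45)
39^1024 ≡ 36^2 = 1296 ≡ 36 (mod 45)
39^1409 = 39^1024 * 39^256 * 39^128 * 39^1 ≡ 36 * 36 * 36 * 39 (mod 45).
Accumulate the product:
36 * 36 = 1296 ≡ 36
36 * 36 = 1296 ≡ 36
36 * 39 = 1404 ≡ 9

9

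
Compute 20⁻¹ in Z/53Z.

53 = 2×20 + 13
20 = 1×13 + 7
13 = 1×7 + 6
7 = 1×6 + 1
6 = 6×1 + 0
gcd(20, 53) = 1, so the inverse exists.
Back-substitute for 1:
1 = 1×7 − 1×6
  = −1×13 + 2×7
  = 2×20 − 3×13
  = −3×53 + 8×20
So 20⁻¹ ≡ 8 (mod 53).

8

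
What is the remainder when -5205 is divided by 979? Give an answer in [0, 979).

669

-5205 = -6·979 + 669, so -5205 ≡ 669 (mod 979).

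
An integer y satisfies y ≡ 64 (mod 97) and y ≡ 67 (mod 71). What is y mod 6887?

5108

97⁻¹ mod 71: 97·41 ≡ 1 (mod 71), so 97⁻¹ ≡ 41.
y = 64 + 97·((67 − 64)·41 mod 71) = 64 + 97·52 = 5108.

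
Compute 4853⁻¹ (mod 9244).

Apply the Euclidean algorithm and back-substitute:
9244 = 1×4853 + 4391
4853 = 1×4391 + 462
4391 = 9×462 + 233
462 = 1×233 + 229
233 = 1×229 + 4
229 = 57×4 + 1
4 = 4×1 + 0
gcd(4853, 9244) = 1, so the inverse exists.
Back-substitute for 1:
1 = 1×229 − 57×4
  = −57×233 + 58×229
  = 58×462 − 115×233
  = −115×4391 + 1093×462
  = 1093×4853 − 1208×4391
  = −1208×9244 + 2301×4853
So 4853⁻¹ ≡ 2301 (mod 9244).

2301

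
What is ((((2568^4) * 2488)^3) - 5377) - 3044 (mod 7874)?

4553

(2568)^4 ≡ 2516 (mod 7874)
2516 * 2488 = 6259808 ≡ 7852 (mod 7874)
(7852)^3 ≡ 5100 (mod 7874)
5100 - 5377 = -277 ≡ 7597 (mod 7874)
7597 - 3044 = 4553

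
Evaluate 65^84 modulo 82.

84 in binary is 1010100, i.e. 84 = 64 + 16 + 4.
65^1 ≡ 65 (mod 82)
65^2 ≡ 65^2 = 4225 ≡ 43 (mod 82)
65^4 ≡ 43^2 = 1849 ≡ 45 (mod 82)
65^8 ≡ 45^2 = 2025 ≡ 57 (mod 82)
65^16 ≡ 57^2 = 3249 ≡ 51 (mod 82)
65^32 ≡ 51^2 = 2601 ≡ 59 (mod 82)
65^64 ≡ 59^2 = 3481 ≡ 37 (mod 82)
65^84 = 65^64 · 65^16 · 65^4 ≡ 37 · 51 · 45 (mod 82).
Accumulate the product:
37 · 51 = 1887 ≡ 1
1 · 45 = 45

45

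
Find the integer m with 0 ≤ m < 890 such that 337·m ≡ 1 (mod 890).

890 = 2*337 + 216
337 = 1*216 + 121
216 = 1*121 + 95
121 = 1*95 + 26
95 = 3*26 + 17
26 = 1*17 + 9
17 = 1*9 + 8
9 = 1*8 + 1
8 = 8*1 + 0
gcd(337, 890) = 1, so the inverse exists.
Back-substitute for 1:
1 = 1*9 − 1*8
  = −1*17 + 2*9
  = 2*26 − 3*17
  = −3*95 + 11*26
  = 11*121 − 14*95
  = −14*216 + 25*121
  = 25*337 − 39*216
  = −39*890 + 103*337
So 337⁻¹ ≡ 103 (mod 890).

103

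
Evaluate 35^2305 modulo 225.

125

Compute successive squares:
35^1 ≡ 35 (mod 225)
35^2 ≡ 35^2 = 1225 ≡ 100 (mod 225)
35^4 ≡ 100^2 = 10000 ≡ 100 (mod 225)
35^8 ≡ 100^2 = 10000 ≡ 100 (mod 225)
35^16 ≡ 100^2 = 10000 ≡ 100 (mod 225)
35^32 ≡ 100^2 = 10000 ≡ 100 (mod 225)
35^64 ≡ 100^2 = 10000 ≡ 100 (mod 225)
35^128 ≡ 100^2 = 10000 ≡ 100 (mod 225)
35^256 ≡ 100^2 = 10000 ≡ 100 (mod 225)
35^512 ≡ 100^2 = 10000 ≡ 100 (mod 225)
35^1024 ≡ 100^2 = 10000 ≡ 100 (mod 225)
35^2048 ≡ 100^2 = 10000 ≡ 100 (mod 225)
35^2305 = 35^2048 × 35^256 × 35^1 ≡ 100 × 100 × 35 (mod 225).
Accumulate the product:
100 × 100 = 10000 ≡ 100
100 × 35 = 3500 ≡ 125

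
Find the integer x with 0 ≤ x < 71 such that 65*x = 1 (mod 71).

59

By the extended Euclidean algorithm:
71 = 1×65 + 6
65 = 10×6 + 5
6 = 1×5 + 1
5 = 5×1 + 0
gcd(65, 71) = 1, so the inverse exists.
Bézout: 1 = 11×71 − 12×65.
So 65⁻¹ ≡ −12 ≡ 59 (mod 71).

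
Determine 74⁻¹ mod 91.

91 = 1·74 + 17
74 = 4·17 + 6
17 = 2·6 + 5
6 = 1·5 + 1
5 = 5·1 + 0
gcd(74, 91) = 1, so the inverse exists.
Back-substitute for 1:
1 = 1·6 − 1·5
  = −1·17 + 3·6
  = 3·74 − 13·17
  = −13·91 + 16·74
So 74⁻¹ ≡ 16 (mod 91).

16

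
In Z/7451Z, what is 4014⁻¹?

3577

By the extended Euclidean algorithm:
7451 = 1×4014 + 3437
4014 = 1×3437 + 577
3437 = 5×577 + 552
577 = 1×552 + 25
552 = 22×25 + 2
25 = 12×2 + 1
2 = 2×1 + 0
gcd(4014, 7451) = 1, so the inverse exists.
Back-substitute for 1:
1 = 1×25 − 12×2
  = −12×552 + 265×25
  = 265×577 − 277×552
  = −277×3437 + 1650×577
  = 1650×4014 − 1927×3437
  = −1927×7451 + 3577×4014
So 4014⁻¹ ≡ 3577 (mod 7451).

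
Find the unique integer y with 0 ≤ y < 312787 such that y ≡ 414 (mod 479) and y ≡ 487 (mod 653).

106273

479⁻¹ mod 653: 479·334 ≡ 1 (mod 653), so 479⁻¹ ≡ 334.
y = 414 + 479·((487 − 414)·334 mod 653) = 414 + 479·221 = 106273.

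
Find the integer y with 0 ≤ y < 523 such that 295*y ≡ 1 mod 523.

484

Run the extended Euclidean algorithm:
523 = 1*295 + 228
295 = 1*228 + 67
228 = 3*67 + 27
67 = 2*27 + 13
27 = 2*13 + 1
13 = 13*1 + 0
gcd(295, 523) = 1, so the inverse exists.
Back-substitute for 1:
1 = 1*27 − 2*13
  = −2*67 + 5*27
  = 5*228 − 17*67
  = −17*295 + 22*228
  = 22*523 − 39*295
So 295⁻¹ ≡ −39 ≡ 484 (mod 523).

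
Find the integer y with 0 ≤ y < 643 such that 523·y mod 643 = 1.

359

By the extended Euclidean algorithm:
643 = 1*523 + 120
523 = 4*120 + 43
120 = 2*43 + 34
43 = 1*34 + 9
34 = 3*9 + 7
9 = 1*7 + 2
7 = 3*2 + 1
2 = 2*1 + 0
gcd(523, 643) = 1, so the inverse exists.
Back-substitute for 1:
1 = 1*7 − 3*2
  = −3*9 + 4*7
  = 4*34 − 15*9
  = −15*43 + 19*34
  = 19*120 − 53*43
  = −53*523 + 231*120
  = 231*643 − 284*523
So 523⁻¹ ≡ −284 ≡ 359 (mod 643).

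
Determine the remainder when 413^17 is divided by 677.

497

By square-and-multiply:
17 in binary is 10001, i.e. 17 = 16 + 1.
413^1 ≡ 413 (mod 677)
413^2 ≡ 413^2 = 170569 ≡ 642 (mod 677)
413^4 ≡ 642^2 = 412164 ≡ 548 (mod 677)
413^8 ≡ 548^2 = 300304 ≡ 393 (mod 677)
413^16 ≡ 393^2 = 154449 ≡ 93 (mod 677)
413^17 = 413^16 · 413^1 ≡ 93 · 413 (mod 677).
93 · 413 = 38409 ≡ 497 (mod 677).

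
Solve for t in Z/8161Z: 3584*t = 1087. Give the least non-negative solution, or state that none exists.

5759

gcd(3584, 8161) = 1, so a unique solution mod 8161 exists.
3584⁻¹ ≡ 6920 (mod 8161).
t ≡ 6920*1087 ≡ 5759 (mod 8161).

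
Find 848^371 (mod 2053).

371 in binary is 101110011, i.e. 371 = 256 + 64 + 32 + 16 + 2 + 1.
848^1 ≡ 848 (mod 2053)
848^2 ≡ 848^2 = 719104 ≡ 554 (mod 2053)
848^4 ≡ 554^2 = 306916 ≡ 1019 (mod 2053)
848^8 ≡ 1019^2 = 1038361 ≡ 1596 (mod 2053)
848^16 ≡ 1596^2 = 2547216 ≡ 1496 (mod 2053)
848^32 ≡ 1496^2 = 2238016 ≡ 246 (mod 2053)
848^64 ≡ 246^2 = 60516 ≡ 979 (mod 2053)
848^128 ≡ 979^2 = 958441 ≡ 1743 (mod 2053)
848^256 ≡ 1743^2 = 3038049 ≡ 1662 (mod 2053)
848^371 = 848^256 · 848^64 · 848^32 · 848^16 · 848^2 · 848^1 ≡ 1662 · 979 · 246 · 1496 · 554 · 848 (mod 2053).
Accumulate the product:
1662 · 979 = 1627098 ≡ 1122
1122 · 246 = 276012 ≡ 910
910 · 1496 = 1361360 ≡ 221
221 · 554 = 122434 ≡ 1307
1307 · 848 = 1108336 ≡ 1769

1769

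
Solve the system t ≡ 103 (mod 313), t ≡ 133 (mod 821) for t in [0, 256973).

39541

313⁻¹ mod 821: 313×661 ≡ 1 (mod 821), so 313⁻¹ ≡ 661.
t = 103 + 313×((133 − 103)×661 mod 821) = 103 + 313×126 = 39541.
Check: 39541 mod 313 = 103, 39541 mod 821 = 133. ✓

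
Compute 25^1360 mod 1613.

Using repeated squaring:
25^1 ≡ 25 (mod 1613)
25^2 ≡ 25^2 = 625 (mod 1613)
25^4 ≡ 625^2 = 390625 ≡ 279 (mod 1613)
25^8 ≡ 279^2 = 77841 ≡ 417 (mod 1613)
25^16 ≡ 417^2 = 173889 ≡ 1298 (mod 1613)
25^32 ≡ 1298^2 = 1684804 ≡ 832 (mod 1613)
25^64 ≡ 832^2 = 692224 ≡ 247 (mod 1613)
25^128 ≡ 247^2 = 61009 ≡ 1328 (mod 1613)
25^256 ≡ 1328^2 = 1763584 ≡ 575 (mod 1613)
25^512 ≡ 575^2 = 330625 ≡ 1573 (mod 1613)
25^1024 ≡ 1573^2 = 2474329 ≡ 1600 (mod 1613)
25^1360 = 25^1024 · 25^256 · 25^64 · 25^16 ≡ 1600 · 575 · 247 · 1298 (mod 1613).
Accumulate the product:
1600 · 575 = 920000 ≡ 590
590 · 247 = 145730 ≡ 560
560 · 1298 = 726880 ≡ 1030

1030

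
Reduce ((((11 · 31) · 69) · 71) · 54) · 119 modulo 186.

0

11 · 31 = 341 ≡ 155 (mod 186)
155 · 69 = 10695 ≡ 93 (mod 186)
93 · 71 = 6603 ≡ 93 (mod 186)
93 · 54 = 5022 ≡ 0 (mod 186)
0 · 119 = 0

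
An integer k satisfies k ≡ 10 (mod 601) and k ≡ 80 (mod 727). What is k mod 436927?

601⁻¹ mod 727: 601·75 ≡ 1 (mod 727), so 601⁻¹ ≡ 75.
k = 10 + 601·((80 − 10)·75 mod 727) = 10 + 601·161 = 96771.

96771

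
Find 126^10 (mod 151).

10 in binary is 1010, i.e. 10 = 8 + 2.
126^1 ≡ 126 (mod 151)
126^2 ≡ 126^2 = 15876 ≡ 21 (mod 151)
126^4 ≡ 21^2 = 441 ≡ 139 (mod 151)
126^8 ≡ 139^2 = 19321 ≡ 144 (mod 151)
126^10 = 126^8 * 126^2 ≡ 144 * 21 (mod 151).
144 * 21 = 3024 ≡ 4 (mod 151).

4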